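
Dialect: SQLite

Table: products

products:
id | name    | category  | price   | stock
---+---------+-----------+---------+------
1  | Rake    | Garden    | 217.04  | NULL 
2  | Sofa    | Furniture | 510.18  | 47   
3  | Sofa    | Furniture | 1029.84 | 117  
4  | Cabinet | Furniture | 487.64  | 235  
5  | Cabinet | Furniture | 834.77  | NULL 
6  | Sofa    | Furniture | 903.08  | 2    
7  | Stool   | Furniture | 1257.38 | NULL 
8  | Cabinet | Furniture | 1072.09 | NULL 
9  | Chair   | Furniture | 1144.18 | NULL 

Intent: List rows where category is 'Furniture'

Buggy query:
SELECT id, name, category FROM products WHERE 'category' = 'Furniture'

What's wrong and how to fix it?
Bug: 'category' in single quotes is a string literal, not the column; the comparison is literal-vs-literal and never true

Fix: Reference the column as category without single quotes

Corrected query:
SELECT id, name, category FROM products WHERE category = 'Furniture'

Result:
id | name    | category 
---+---------+----------
2  | Sofa    | Furniture
3  | Sofa    | Furniture
4  | Cabinet | Furniture
5  | Cabinet | Furniture
6  | Sofa    | Furniture
7  | Stool   | Furniture
8  | Cabinet | Furniture
9  | Chair   | Furniture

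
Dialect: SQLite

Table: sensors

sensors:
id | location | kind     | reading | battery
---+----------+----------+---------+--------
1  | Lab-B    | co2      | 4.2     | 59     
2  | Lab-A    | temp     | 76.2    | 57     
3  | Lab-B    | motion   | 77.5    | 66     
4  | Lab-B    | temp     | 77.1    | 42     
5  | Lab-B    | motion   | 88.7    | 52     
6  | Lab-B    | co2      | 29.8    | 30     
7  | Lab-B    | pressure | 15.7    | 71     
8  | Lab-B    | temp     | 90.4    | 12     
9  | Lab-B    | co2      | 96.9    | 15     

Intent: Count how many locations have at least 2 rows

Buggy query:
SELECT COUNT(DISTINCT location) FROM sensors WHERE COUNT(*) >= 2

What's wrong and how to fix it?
Bug: WHERE filters individual rows, not groups, so a group-level COUNT is invalid there

Fix: Group first with HAVING COUNT(*) >= 2, then COUNT the resulting groups

Corrected query:
SELECT COUNT(*) FROM (SELECT location FROM sensors GROUP BY location HAVING COUNT(*) >= 2)

Result:
COUNT(*)
--------
1       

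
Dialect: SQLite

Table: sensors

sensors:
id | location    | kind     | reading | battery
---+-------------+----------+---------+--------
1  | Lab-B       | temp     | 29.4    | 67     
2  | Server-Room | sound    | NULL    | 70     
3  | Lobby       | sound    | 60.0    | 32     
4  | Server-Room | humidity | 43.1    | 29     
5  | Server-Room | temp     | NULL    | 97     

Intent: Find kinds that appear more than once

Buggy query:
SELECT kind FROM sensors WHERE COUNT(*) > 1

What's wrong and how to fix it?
Bug: COUNT(*) is an aggregate and cannot be used in WHERE

Fix: Group first, then use HAVING for the count condition

Corrected query:
SELECT kind FROM sensors GROUP BY kind HAVING COUNT(*) > 1

Result:
kind 
-----
sound
temp 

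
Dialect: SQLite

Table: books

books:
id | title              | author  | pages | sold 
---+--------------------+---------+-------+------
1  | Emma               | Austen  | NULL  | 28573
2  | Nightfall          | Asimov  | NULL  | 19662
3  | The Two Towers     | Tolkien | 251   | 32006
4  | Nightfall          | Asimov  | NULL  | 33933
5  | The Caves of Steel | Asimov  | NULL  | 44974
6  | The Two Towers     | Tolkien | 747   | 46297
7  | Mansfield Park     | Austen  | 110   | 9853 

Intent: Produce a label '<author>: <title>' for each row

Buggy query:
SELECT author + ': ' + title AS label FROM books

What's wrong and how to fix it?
Bug: '+' is numeric addition; on text columns SQLite converts them to 0 instead of concatenating

Fix: Replace + with || to concatenate text

Corrected query:
SELECT author || ': ' || title AS label FROM books

Result:
label                     
--------------------------
Austen: Emma              
Asimov: Nightfall         
Tolkien: The Two Towers   
Asimov: Nightfall         
Asimov: The Caves of Steel
Tolkien: The Two Towers   
Austen: Mansfield Park    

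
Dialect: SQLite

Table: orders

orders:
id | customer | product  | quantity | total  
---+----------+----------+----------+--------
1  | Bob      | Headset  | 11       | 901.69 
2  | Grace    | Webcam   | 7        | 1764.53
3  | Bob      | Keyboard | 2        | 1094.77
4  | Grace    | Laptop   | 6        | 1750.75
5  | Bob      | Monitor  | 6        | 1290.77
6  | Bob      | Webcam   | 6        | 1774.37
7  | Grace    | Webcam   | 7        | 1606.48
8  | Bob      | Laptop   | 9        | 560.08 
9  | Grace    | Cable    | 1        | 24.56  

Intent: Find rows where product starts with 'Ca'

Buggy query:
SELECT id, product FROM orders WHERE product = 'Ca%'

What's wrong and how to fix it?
Bug: Wildcards only work with LIKE; '=' treats '%' as a literal character

Fix: Use LIKE for wildcard pattern matching

Corrected query:
SELECT id, product FROM orders WHERE product LIKE 'Ca%'

Result:
id | product
---+--------
9  | Cable  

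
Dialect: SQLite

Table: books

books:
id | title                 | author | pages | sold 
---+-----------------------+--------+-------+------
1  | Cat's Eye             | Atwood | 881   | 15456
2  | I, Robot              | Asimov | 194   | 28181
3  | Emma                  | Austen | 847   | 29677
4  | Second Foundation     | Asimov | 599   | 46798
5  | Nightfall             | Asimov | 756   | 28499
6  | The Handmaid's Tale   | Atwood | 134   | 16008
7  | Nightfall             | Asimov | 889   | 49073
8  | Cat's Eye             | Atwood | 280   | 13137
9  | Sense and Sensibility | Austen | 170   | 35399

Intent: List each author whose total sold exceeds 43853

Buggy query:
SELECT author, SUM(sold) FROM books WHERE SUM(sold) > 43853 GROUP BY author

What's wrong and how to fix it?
Bug: SUM(sold) is an aggregate, but WHERE filters rows before aggregation

Fix: Use HAVING (which filters groups after aggregation) instead of WHERE

Corrected query:
SELECT author, SUM(sold) FROM books GROUP BY author HAVING SUM(sold) > 43853

Result:
author | SUM(sold)
-------+----------
Asimov | 152551   
Atwood | 44601    
Austen | 65076    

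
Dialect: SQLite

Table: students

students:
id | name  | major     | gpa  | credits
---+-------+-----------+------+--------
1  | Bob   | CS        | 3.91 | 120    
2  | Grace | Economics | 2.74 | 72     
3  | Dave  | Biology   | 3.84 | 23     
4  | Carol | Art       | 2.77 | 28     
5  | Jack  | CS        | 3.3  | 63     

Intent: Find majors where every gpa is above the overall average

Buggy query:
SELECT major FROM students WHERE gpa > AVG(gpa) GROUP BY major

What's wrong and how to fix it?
Bug: WHERE evaluates per row before aggregation, so AVG() is unavailable

Fix: Use a subquery for AVG and a HAVING MIN(...) filter so the condition holds for every row in the group

Corrected query:
SELECT major FROM students GROUP BY major HAVING MIN(gpa) > (SELECT AVG(gpa) FROM students)

Result:
major  
-------
Biology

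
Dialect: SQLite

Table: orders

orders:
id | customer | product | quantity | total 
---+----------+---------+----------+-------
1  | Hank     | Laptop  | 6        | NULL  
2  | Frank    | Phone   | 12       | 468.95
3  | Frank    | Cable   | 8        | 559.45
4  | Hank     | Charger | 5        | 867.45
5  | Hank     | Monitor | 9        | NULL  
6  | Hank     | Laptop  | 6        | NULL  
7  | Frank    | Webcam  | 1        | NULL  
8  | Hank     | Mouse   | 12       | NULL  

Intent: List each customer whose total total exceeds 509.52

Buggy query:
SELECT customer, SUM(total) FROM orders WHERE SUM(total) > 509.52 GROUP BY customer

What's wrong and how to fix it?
Bug: WHERE runs before GROUP BY, so aggregates aren't available there

Fix: Use HAVING (which filters groups after aggregation) instead of WHERE

Corrected query:
SELECT customer, SUM(total) FROM orders GROUP BY customer HAVING SUM(total) > 509.52

Result:
customer | SUM(total)
---------+-----------
Frank    | 1028.4    
Hank     | 867.45    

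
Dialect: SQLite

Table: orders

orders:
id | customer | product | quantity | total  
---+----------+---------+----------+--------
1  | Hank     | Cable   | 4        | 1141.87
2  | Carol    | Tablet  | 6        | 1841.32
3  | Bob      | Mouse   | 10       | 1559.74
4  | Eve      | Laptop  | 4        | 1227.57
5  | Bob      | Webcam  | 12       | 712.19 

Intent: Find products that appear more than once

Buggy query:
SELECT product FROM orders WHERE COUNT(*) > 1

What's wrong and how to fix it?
Bug: WHERE can't reference COUNT(*); aggregates are computed after WHERE

Fix: GROUP BY product, then filter groups with HAVING COUNT(*) > 1

Corrected query:
SELECT product FROM orders GROUP BY product HAVING COUNT(*) > 1

Result:
(no rows)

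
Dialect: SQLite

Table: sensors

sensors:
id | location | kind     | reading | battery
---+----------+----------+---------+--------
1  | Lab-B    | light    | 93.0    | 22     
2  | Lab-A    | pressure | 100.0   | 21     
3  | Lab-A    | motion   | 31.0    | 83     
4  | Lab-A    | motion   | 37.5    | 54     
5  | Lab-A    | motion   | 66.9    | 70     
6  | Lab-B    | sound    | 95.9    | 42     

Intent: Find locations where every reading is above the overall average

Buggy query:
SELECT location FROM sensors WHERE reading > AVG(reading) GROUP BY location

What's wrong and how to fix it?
Bug: AVG() is an aggregate; it can't sit directly in WHERE

Fix: Use a subquery for AVG and a HAVING MIN(...) filter so the condition holds for every row in the group

Corrected query:
SELECT location FROM sensors GROUP BY location HAVING MIN(reading) > (SELECT AVG(reading) FROM sensors)

Result:
location
--------
Lab-B   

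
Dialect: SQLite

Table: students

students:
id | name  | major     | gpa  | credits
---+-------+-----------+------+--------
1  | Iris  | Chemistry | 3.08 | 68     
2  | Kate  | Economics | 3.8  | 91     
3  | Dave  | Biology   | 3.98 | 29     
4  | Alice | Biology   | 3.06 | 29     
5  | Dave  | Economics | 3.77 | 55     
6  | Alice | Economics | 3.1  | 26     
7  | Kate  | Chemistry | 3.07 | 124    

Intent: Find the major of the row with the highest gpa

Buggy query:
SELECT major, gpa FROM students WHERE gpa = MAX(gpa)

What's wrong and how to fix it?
Bug: WHERE is evaluated per row; an aggregate over the whole table isn't defined there

Fix: Wrap MAX in a scalar subquery so WHERE compares against a single value

Corrected query:
SELECT major, gpa FROM students WHERE gpa = (SELECT MAX(gpa) FROM students)

Result:
major   | gpa 
--------+-----
Biology | 3.98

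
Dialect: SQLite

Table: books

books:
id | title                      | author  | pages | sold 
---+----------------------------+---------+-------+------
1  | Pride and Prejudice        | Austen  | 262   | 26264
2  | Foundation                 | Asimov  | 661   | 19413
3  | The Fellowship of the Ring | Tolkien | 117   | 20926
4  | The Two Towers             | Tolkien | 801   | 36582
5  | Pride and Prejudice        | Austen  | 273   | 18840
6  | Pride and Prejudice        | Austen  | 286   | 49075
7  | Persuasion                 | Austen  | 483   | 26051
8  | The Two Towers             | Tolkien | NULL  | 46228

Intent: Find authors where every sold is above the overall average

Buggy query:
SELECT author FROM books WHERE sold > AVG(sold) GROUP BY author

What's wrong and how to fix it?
Bug: WHERE evaluates per row before aggregation, so AVG() is unavailable

Fix: Use a subquery for AVG and a HAVING MIN(...) filter so the condition holds for every row in the group

Corrected query:
SELECT author FROM books GROUP BY author HAVING MIN(sold) > (SELECT AVG(sold) FROM books)

Result:
(no rows)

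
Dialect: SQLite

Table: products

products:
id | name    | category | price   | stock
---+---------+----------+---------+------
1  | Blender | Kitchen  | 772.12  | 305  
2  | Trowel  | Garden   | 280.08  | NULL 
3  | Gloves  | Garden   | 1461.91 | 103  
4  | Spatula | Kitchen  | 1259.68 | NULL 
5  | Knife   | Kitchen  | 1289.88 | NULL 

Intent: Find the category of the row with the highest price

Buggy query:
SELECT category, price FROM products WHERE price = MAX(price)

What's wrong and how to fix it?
Bug: MAX(price) is an aggregate and cannot be used directly in WHERE

Fix: Use a subquery: WHERE price = (SELECT MAX(price) FROM products)

Corrected query:
SELECT category, price FROM products WHERE price = (SELECT MAX(price) FROM products)

Result:
category | price  
---------+--------
Garden   | 1461.91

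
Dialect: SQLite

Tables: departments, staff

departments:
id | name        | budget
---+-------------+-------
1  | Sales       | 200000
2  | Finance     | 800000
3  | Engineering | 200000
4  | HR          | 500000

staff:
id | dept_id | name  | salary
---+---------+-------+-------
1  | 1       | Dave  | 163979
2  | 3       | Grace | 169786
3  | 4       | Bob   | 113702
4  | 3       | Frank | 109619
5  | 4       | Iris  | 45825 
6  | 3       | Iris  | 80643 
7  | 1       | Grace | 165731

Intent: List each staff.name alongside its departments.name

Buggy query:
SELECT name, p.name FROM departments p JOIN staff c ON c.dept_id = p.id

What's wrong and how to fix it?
Bug: 'name' exists in both joined tables, so the database can't tell which one is meant

Fix: Qualify the column with its table alias (c.name)

Corrected query:
SELECT c.name, p.name FROM departments p JOIN staff c ON c.dept_id = p.id

Result:
name  | name       
------+------------
Dave  | Sales      
Grace | Engineering
Bob   | HR         
Frank | Engineering
Iris  | HR         
Iris  | Engineering
Grace | Sales      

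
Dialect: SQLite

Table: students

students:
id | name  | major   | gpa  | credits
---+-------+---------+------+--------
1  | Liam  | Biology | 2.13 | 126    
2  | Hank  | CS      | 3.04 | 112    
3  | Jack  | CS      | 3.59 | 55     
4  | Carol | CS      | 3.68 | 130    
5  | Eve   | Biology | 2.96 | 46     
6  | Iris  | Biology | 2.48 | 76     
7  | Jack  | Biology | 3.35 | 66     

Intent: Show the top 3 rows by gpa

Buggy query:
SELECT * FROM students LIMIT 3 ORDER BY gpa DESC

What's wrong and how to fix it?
Bug: LIMIT must come after ORDER BY

Fix: Swap the clauses: ORDER BY first, then LIMIT

Corrected query:
SELECT * FROM students ORDER BY gpa DESC LIMIT 3

Result:
id | name  | major   | gpa  | credits
---+-------+---------+------+--------
4  | Carol | CS      | 3.68 | 130    
3  | Jack  | CS      | 3.59 | 55     
7  | Jack  | Biology | 3.35 | 66     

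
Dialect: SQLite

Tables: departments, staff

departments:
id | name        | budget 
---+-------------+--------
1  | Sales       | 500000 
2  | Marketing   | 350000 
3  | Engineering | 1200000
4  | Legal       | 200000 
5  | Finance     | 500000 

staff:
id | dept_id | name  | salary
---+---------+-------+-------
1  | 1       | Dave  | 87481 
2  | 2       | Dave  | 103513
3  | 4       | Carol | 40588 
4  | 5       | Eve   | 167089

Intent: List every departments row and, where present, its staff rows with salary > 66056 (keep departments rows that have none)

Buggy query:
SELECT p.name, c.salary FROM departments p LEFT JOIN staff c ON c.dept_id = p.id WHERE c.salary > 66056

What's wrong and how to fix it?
Bug: A WHERE condition on the right-hand table after LEFT JOIN drops unmatched parents

Fix: Move the right-table condition into the ON clause so unmatched parents are kept

Corrected query:
SELECT p.name, c.salary FROM departments p LEFT JOIN staff c ON c.dept_id = p.id AND c.salary > 66056

Result:
name        | salary
------------+-------
Sales       | 87481 
Marketing   | 103513
Engineering | NULL  
Legal       | NULL  
Finance     | 167089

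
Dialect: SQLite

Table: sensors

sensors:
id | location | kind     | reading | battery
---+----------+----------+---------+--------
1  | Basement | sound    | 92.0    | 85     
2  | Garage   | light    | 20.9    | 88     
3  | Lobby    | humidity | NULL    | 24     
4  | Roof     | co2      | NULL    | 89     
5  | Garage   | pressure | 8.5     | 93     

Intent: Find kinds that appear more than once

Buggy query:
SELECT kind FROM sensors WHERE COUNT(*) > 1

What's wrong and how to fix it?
Bug: COUNT(*) is an aggregate and cannot be used in WHERE

Fix: GROUP BY kind, then filter groups with HAVING COUNT(*) > 1

Corrected query:
SELECT kind FROM sensors GROUP BY kind HAVING COUNT(*) > 1

Result:
(no rows)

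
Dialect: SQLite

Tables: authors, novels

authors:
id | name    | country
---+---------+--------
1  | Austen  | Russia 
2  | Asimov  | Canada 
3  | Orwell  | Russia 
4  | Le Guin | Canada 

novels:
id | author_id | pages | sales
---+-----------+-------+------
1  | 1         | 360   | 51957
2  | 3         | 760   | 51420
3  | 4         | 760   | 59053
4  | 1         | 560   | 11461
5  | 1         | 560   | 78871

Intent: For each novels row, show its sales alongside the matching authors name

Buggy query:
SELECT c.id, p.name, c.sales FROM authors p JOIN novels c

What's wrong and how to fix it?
Bug: JOIN with no ON clause produces a cartesian product; every novels row pairs with every authors row

Fix: Add ON c.author_id = p.id to the JOIN

Corrected query:
SELECT c.id, p.name, c.sales FROM authors p JOIN novels c ON c.author_id = p.id

Result:
id | name    | sales
---+---------+------
1  | Austen  | 51957
2  | Orwell  | 51420
3  | Le Guin | 59053
4  | Austen  | 11461
5  | Austen  | 78871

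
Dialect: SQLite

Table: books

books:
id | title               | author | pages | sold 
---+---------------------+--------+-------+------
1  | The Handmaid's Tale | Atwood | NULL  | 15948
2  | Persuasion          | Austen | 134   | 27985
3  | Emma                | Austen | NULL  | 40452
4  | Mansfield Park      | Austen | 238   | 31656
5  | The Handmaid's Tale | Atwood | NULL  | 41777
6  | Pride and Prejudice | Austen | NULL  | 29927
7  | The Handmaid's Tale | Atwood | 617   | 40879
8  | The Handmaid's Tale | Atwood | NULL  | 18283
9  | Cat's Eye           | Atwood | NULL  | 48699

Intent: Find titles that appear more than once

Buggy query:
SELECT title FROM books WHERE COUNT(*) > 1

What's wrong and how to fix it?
Bug: COUNT(*) is an aggregate and cannot be used in WHERE

Fix: GROUP BY title, then filter groups with HAVING COUNT(*) > 1

Corrected query:
SELECT title FROM books GROUP BY title HAVING COUNT(*) > 1

Result:
title              
-------------------
The Handmaid's Tale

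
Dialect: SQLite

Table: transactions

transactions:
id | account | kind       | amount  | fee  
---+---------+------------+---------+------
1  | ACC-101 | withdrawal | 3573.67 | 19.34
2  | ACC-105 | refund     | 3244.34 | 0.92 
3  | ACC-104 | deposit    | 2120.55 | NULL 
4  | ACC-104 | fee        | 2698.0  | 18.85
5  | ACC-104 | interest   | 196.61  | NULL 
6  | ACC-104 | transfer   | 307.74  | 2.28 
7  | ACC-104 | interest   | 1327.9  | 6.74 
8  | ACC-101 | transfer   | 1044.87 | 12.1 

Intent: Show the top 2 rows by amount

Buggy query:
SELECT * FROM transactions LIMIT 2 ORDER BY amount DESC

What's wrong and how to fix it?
Bug: ORDER BY cannot follow LIMIT; LIMIT is the final clause

Fix: Swap the clauses: ORDER BY first, then LIMIT

Corrected query:
SELECT * FROM transactions ORDER BY amount DESC LIMIT 2

Result:
id | account | kind       | amount  | fee  
---+---------+------------+---------+------
1  | ACC-101 | withdrawal | 3573.67 | 19.34
2  | ACC-105 | refund     | 3244.34 | 0.92 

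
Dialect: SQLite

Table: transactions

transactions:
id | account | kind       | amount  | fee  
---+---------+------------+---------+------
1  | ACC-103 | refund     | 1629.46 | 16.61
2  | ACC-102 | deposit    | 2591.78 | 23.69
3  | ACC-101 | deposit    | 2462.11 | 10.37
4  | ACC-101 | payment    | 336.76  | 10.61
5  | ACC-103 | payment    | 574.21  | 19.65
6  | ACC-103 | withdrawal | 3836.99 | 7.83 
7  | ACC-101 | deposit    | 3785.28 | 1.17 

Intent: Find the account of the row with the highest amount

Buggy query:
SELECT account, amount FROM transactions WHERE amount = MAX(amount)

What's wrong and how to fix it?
Bug: WHERE is evaluated per row; an aggregate over the whole table isn't defined there

Fix: Wrap MAX in a scalar subquery so WHERE compares against a single value

Corrected query:
SELECT account, amount FROM transactions WHERE amount = (SELECT MAX(amount) FROM transactions)

Result:
account | amount 
--------+--------
ACC-103 | 3836.99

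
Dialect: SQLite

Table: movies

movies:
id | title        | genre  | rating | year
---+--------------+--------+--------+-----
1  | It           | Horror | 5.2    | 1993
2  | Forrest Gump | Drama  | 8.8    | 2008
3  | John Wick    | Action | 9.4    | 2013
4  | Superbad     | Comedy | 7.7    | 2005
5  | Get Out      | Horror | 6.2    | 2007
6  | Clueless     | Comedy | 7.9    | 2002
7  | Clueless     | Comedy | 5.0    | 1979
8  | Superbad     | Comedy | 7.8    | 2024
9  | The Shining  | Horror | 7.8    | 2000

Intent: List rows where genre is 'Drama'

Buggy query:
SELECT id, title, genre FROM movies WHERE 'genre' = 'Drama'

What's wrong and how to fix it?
Bug: Single quotes denote string literals in SQL; the column name is being compared as a constant string

Fix: Reference the column as genre without single quotes

Corrected query:
SELECT id, title, genre FROM movies WHERE genre = 'Drama'

Result:
id | title        | genre
---+--------------+------
2  | Forrest Gump | Drama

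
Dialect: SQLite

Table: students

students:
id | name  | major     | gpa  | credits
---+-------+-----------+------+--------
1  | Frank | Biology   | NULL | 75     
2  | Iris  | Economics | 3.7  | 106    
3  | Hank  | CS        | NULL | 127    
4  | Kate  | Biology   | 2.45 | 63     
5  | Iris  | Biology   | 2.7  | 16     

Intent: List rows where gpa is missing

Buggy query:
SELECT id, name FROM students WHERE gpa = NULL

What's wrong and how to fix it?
Bug: Comparing to NULL with '=' never matches; NULL = NULL is unknown, not true

Fix: Replace '= NULL' with 'IS NULL'

Corrected query:
SELECT id, name FROM students WHERE gpa IS NULL

Result:
id | name 
---+------
1  | Frank
3  | Hank 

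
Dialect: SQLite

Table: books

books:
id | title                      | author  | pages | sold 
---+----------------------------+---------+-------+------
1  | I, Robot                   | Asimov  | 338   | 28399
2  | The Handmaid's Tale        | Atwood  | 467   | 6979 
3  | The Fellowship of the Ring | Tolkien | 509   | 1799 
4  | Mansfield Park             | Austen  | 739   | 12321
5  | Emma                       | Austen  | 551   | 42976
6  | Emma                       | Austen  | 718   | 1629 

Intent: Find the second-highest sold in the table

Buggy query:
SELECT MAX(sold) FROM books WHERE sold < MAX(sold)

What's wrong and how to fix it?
Bug: The inner MAX is an aggregate inside WHERE, which is not allowed

Fix: Put the inner MAX in a scalar subquery

Corrected query:
SELECT MAX(sold) FROM books WHERE sold < (SELECT MAX(sold) FROM books)

Result:
MAX(sold)
---------
28399    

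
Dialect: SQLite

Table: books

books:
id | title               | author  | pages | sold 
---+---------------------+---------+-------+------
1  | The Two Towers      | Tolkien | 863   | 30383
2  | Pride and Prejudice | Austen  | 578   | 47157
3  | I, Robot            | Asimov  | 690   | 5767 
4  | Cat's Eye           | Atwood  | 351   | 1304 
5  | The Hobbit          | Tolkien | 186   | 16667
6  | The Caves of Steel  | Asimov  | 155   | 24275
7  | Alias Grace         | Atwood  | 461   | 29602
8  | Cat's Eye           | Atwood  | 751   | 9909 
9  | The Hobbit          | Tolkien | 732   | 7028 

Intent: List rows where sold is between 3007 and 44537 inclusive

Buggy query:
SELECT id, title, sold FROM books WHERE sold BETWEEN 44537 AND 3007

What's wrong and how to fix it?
Bug: BETWEEN expects the lower bound first; with 44537 AND 3007 the range is empty

Fix: Swap the bounds so the smaller value comes first

Corrected query:
SELECT id, title, sold FROM books WHERE sold BETWEEN 3007 AND 44537

Result:
id | title              | sold 
---+--------------------+------
1  | The Two Towers     | 30383
3  | I, Robot           | 5767 
5  | The Hobbit         | 16667
6  | The Caves of Steel | 24275
7  | Alias Grace        | 29602
8  | Cat's Eye          | 9909 
9  | The Hobbit         | 7028 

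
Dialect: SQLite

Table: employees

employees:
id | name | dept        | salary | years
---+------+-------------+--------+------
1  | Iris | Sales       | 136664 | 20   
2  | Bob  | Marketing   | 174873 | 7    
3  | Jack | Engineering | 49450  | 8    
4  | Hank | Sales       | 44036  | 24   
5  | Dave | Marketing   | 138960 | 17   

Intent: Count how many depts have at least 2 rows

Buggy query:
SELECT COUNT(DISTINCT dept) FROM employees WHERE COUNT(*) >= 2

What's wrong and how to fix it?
Bug: WHERE filters individual rows, not groups, so a group-level COUNT is invalid there

Fix: Use a subquery that GROUPs and filters with HAVING, then count its rows

Corrected query:
SELECT COUNT(*) FROM (SELECT dept FROM employees GROUP BY dept HAVING COUNT(*) >= 2)

Result:
COUNT(*)
--------
2       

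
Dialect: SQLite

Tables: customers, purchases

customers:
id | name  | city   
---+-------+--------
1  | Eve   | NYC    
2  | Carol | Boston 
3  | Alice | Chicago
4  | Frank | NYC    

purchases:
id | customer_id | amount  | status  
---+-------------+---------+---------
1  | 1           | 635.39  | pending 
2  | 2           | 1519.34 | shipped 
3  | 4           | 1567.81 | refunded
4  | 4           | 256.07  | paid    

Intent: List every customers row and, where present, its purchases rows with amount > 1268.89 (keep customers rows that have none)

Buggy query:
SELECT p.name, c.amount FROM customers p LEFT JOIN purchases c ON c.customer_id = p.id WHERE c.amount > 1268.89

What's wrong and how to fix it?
Bug: Filtering c.amount in WHERE discards the NULL rows produced by LEFT JOIN, turning it into an inner join

Fix: Put 'c.amount > 1268.89' in the JOIN's ON clause instead of WHERE

Corrected query:
SELECT p.name, c.amount FROM customers p LEFT JOIN purchases c ON c.customer_id = p.id AND c.amount > 1268.89

Result:
name  | amount 
------+--------
Eve   | NULL   
Carol | 1519.34
Alice | NULL   
Frank | 1567.81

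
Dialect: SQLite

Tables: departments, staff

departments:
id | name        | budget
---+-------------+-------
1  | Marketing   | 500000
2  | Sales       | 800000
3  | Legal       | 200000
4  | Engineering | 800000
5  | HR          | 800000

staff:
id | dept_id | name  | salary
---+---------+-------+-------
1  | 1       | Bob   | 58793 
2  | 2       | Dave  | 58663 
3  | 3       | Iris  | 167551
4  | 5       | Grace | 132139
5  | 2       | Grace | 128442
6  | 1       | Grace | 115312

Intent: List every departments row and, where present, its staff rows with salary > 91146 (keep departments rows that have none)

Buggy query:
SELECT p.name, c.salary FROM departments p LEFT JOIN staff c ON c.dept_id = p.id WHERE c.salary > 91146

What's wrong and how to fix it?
Bug: A WHERE condition on the right-hand table after LEFT JOIN drops unmatched parents

Fix: Put 'c.salary > 91146' in the JOIN's ON clause instead of WHERE

Corrected query:
SELECT p.name, c.salary FROM departments p LEFT JOIN staff c ON c.dept_id = p.id AND c.salary > 91146

Result:
name        | salary
------------+-------
Marketing   | 115312
Sales       | 128442
Legal       | 167551
Engineering | NULL  
HR          | 132139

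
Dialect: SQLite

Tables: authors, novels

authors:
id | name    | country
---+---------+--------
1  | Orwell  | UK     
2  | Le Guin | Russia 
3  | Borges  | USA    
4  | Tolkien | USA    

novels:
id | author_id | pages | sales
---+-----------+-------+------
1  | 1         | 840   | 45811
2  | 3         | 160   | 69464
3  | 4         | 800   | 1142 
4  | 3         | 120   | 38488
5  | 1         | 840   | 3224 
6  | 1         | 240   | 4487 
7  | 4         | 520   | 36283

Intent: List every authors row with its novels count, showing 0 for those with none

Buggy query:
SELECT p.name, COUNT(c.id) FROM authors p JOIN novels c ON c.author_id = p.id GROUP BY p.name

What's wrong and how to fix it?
Bug: An inner join excludes parents with zero children

Fix: Use LEFT JOIN so parents without children still appear (COUNT(c.id) gives 0)

Corrected query:
SELECT p.name, COUNT(c.id) FROM authors p LEFT JOIN novels c ON c.author_id = p.id GROUP BY p.name

Result:
name    | COUNT(c.id)
--------+------------
Borges  | 2          
Le Guin | 0          
Orwell  | 3          
Tolkien | 2          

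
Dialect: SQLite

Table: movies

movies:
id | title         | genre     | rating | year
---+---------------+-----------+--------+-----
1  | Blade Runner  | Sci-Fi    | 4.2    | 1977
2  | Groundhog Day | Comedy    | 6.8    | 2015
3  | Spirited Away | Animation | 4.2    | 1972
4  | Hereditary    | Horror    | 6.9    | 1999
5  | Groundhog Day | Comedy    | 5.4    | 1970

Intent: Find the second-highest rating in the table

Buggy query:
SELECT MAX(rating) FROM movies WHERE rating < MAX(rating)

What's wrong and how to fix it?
Bug: MAX(rating) on the right of the comparison is an aggregate-in-WHERE error

Fix: Put the inner MAX in a scalar subquery

Corrected query:
SELECT MAX(rating) FROM movies WHERE rating < (SELECT MAX(rating) FROM movies)

Result:
MAX(rating)
-----------
6.8        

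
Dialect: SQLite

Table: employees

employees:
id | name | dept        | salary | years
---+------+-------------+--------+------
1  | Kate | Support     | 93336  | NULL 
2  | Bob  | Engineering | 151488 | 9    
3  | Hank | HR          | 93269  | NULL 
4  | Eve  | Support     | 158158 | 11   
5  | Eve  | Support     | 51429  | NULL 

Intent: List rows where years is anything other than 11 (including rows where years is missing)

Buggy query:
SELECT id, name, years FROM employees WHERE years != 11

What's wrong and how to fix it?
Bug: Inequality against NULL is unknown, not true; rows with NULL are dropped

Fix: Add an explicit OR years IS NULL to include the missing-value rows

Corrected query:
SELECT id, name, years FROM employees WHERE years != 11 OR years IS NULL

Result:
id | name | years
---+------+------
1  | Kate | NULL 
2  | Bob  | 9    
3  | Hank | NULL 
5  | Eve  | NULL 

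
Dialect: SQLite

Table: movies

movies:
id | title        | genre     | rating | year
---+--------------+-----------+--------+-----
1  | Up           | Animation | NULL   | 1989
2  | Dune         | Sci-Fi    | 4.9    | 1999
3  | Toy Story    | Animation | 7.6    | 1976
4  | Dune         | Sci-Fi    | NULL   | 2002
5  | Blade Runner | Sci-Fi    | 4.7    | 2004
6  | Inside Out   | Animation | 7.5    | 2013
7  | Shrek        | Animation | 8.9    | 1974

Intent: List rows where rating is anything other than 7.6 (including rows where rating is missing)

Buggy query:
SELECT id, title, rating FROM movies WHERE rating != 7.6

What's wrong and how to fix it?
Bug: Inequality against NULL is unknown, not true; rows with NULL are dropped

Fix: Handle NULL separately with IS NULL alongside the inequality

Corrected query:
SELECT id, title, rating FROM movies WHERE rating != 7.6 OR rating IS NULL

Result:
id | title        | rating
---+--------------+-------
1  | Up           | NULL  
2  | Dune         | 4.9   
4  | Dune         | NULL  
5  | Blade Runner | 4.7   
6  | Inside Out   | 7.5   
7  | Shrek        | 8.9   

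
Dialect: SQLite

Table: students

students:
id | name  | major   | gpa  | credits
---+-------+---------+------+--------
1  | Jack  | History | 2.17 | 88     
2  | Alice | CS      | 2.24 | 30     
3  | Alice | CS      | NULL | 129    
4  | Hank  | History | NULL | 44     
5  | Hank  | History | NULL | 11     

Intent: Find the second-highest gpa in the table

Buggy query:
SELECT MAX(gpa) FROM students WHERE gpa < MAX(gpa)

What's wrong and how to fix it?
Bug: MAX(gpa) on the right of the comparison is an aggregate-in-WHERE error

Fix: Put the inner MAX in a scalar subquery

Corrected query:
SELECT MAX(gpa) FROM students WHERE gpa < (SELECT MAX(gpa) FROM students)

Result:
MAX(gpa)
--------
2.17    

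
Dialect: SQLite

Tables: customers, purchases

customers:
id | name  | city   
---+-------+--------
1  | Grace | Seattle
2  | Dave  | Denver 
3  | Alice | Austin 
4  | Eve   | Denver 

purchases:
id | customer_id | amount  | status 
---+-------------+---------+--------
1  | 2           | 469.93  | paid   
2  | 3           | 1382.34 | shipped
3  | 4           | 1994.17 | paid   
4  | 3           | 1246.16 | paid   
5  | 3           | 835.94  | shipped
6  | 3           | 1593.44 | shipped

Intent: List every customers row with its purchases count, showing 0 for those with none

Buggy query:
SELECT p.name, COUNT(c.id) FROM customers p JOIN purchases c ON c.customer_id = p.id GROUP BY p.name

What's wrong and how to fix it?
Bug: An inner join excludes parents with zero children

Fix: Use LEFT JOIN so parents without children still appear (COUNT(c.id) gives 0)

Corrected query:
SELECT p.name, COUNT(c.id) FROM customers p LEFT JOIN purchases c ON c.customer_id = p.id GROUP BY p.name

Result:
name  | COUNT(c.id)
------+------------
Alice | 4          
Dave  | 1          
Eve   | 1          
Grace | 0          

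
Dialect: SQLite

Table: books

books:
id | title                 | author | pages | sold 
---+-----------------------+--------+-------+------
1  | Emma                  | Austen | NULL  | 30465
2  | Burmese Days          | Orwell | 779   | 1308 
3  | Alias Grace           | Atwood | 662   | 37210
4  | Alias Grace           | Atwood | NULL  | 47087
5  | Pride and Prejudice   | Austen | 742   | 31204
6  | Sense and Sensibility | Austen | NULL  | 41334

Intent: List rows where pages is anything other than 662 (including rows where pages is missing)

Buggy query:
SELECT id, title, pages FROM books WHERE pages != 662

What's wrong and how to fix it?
Bug: 'pages != 662' is unknown when pages is NULL, so NULL rows are silently excluded

Fix: Add an explicit OR pages IS NULL to include the missing-value rows

Corrected query:
SELECT id, title, pages FROM books WHERE pages != 662 OR pages IS NULL

Result:
id | title                 | pages
---+-----------------------+------
1  | Emma                  | NULL 
2  | Burmese Days          | 779  
4  | Alias Grace           | NULL 
5  | Pride and Prejudice   | 742  
6  | Sense and Sensibility | NULL 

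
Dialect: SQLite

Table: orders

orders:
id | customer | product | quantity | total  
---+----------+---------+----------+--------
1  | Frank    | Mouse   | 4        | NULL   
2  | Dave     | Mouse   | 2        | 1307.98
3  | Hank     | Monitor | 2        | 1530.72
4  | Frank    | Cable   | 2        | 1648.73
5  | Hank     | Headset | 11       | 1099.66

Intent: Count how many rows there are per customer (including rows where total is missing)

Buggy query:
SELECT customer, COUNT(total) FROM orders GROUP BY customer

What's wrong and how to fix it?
Bug: COUNT(column) counts non-NULL values only; rows with NULL total aren't counted

Fix: Use COUNT(*) to count all rows regardless of NULL

Corrected query:
SELECT customer, COUNT(*) FROM orders GROUP BY customer

Result:
customer | COUNT(*)
---------+---------
Dave     | 1       
Frank    | 2       
Hank     | 2       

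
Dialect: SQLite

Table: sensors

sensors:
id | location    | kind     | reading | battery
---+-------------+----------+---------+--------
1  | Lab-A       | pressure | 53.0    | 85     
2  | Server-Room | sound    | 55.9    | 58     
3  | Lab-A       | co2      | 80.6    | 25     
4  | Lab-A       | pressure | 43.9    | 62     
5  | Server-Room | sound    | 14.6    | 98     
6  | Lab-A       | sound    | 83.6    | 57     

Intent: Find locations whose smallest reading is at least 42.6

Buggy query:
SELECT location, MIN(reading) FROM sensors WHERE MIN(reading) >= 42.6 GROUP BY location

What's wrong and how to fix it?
Bug: Aggregates like MIN are computed per group after WHERE runs

Fix: Replace WHERE with HAVING after the GROUP BY

Corrected query:
SELECT location, MIN(reading) FROM sensors GROUP BY location HAVING MIN(reading) >= 42.6

Result:
location | MIN(reading)
---------+-------------
Lab-A    | 43.9        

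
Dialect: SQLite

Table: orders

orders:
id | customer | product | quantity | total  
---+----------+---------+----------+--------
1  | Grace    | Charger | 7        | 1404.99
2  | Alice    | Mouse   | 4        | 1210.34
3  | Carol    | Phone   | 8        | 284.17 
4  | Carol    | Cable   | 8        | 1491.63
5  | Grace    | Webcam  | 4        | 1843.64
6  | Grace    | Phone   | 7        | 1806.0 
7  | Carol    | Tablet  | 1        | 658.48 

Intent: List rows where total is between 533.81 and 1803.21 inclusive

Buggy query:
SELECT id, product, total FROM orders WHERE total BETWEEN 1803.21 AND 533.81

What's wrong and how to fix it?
Bug: BETWEEN expects the lower bound first; with 1803.21 AND 533.81 the range is empty

Fix: Swap the bounds so the smaller value comes first

Corrected query:
SELECT id, product, total FROM orders WHERE total BETWEEN 533.81 AND 1803.21

Result:
id | product | total  
---+---------+--------
1  | Charger | 1404.99
2  | Mouse   | 1210.34
4  | Cable   | 1491.63
7  | Tablet  | 658.48 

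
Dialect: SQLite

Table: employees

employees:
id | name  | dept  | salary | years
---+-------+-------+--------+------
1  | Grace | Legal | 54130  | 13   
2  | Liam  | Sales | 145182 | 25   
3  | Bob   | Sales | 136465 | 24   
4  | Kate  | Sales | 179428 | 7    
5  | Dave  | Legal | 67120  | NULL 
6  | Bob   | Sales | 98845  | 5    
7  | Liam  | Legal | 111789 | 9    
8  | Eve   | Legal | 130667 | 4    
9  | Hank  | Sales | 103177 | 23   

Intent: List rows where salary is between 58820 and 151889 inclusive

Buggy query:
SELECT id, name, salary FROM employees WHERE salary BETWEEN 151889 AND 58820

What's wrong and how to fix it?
Bug: BETWEEN expects the lower bound first; with 151889 AND 58820 the range is empty

Fix: Swap the bounds so the smaller value comes first

Corrected query:
SELECT id, name, salary FROM employees WHERE salary BETWEEN 58820 AND 151889

Result:
id | name | salary
---+------+-------
2  | Liam | 145182
3  | Bob  | 136465
5  | Dave | 67120 
6  | Bob  | 98845 
7  | Liam | 111789
8  | Eve  | 130667
9  | Hank | 103177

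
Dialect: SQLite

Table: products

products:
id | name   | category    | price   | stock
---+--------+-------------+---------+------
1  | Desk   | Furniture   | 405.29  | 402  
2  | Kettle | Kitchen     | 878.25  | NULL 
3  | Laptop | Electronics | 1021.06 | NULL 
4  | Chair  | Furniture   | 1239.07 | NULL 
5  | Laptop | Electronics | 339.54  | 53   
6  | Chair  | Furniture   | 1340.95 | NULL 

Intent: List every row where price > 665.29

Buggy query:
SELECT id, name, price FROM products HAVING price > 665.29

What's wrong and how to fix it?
Bug: HAVING filters the output of aggregation, but this query has no GROUP BY and no aggregate functions, so SQLite rejects it (HAVING clause on a non-aggregate query); the condition here is per row

Fix: Replace HAVING with WHERE since the condition applies to individual rows

Corrected query:
SELECT id, name, price FROM products WHERE price > 665.29

Result:
id | name   | price  
---+--------+--------
2  | Kettle | 878.25 
3  | Laptop | 1021.06
4  | Chair  | 1239.07
6  | Chair  | 1340.95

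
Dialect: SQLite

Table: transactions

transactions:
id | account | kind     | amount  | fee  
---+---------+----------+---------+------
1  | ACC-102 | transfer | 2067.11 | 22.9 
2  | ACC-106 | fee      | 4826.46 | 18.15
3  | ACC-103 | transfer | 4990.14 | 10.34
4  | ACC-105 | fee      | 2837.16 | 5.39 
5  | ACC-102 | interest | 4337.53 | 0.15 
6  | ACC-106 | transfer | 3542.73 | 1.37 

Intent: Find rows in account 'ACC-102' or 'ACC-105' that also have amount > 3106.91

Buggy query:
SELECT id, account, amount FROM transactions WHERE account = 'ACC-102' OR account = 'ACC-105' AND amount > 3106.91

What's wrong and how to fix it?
Bug: Without parentheses, AND is evaluated before OR, so the amount filter only applies to the 'ACC-105' branch

Fix: Add parentheses around the OR so the AND applies to both alternatives

Corrected query:
SELECT id, account, amount FROM transactions WHERE (account = 'ACC-102' OR account = 'ACC-105') AND amount > 3106.91

Result:
id | account | amount 
---+---------+--------
5  | ACC-102 | 4337.53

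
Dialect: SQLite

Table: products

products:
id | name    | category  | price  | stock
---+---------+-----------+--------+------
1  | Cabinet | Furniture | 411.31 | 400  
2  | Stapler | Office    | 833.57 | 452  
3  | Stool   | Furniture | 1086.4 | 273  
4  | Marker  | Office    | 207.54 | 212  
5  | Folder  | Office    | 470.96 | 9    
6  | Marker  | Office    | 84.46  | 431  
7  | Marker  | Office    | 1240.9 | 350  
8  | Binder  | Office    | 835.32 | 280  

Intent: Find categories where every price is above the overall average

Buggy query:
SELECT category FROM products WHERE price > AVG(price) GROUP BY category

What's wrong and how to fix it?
Bug: WHERE evaluates per row before aggregation, so AVG() is unavailable

Fix: Use a subquery for AVG and a HAVING MIN(...) filter so the condition holds for every row in the group

Corrected query:
SELECT category FROM products GROUP BY category HAVING MIN(price) > (SELECT AVG(price) FROM products)

Result:
(no rows)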